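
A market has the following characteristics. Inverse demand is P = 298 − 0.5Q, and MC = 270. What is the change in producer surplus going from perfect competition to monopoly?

Competitive firms price at marginal cost: P = 270, giving Q = 56.
PS = (270 − 270)·56 = 0.
Monopoly sets MR = MC: 298 − Q = 270 ⇒ Q = 28, P = 298 − 0.5·28 = 284.
PS = (284 − 270)·28 = 392.
Change in producer surplus: 392 − 0 = 392.

Producer surplus rises by 392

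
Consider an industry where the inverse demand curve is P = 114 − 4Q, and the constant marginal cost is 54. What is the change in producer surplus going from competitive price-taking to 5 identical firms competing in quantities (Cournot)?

Perfect competition: P = MC = 54, so 114 − 4Q = 54 and Q = 15.
PS = (54 − 54)·15 = 0.
Cournot with 5 identical firms: the symmetric best-response condition is 114 − 24q = 54. Each firm produces q = 2.5, total output Q = 12.5, price P = 64.
PS = (64 − 54)·12.5 = 125.
Change in producer surplus: 125 − 0 = 125.

PS rises by 125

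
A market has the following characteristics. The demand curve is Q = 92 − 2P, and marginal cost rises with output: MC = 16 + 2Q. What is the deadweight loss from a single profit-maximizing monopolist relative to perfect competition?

DWL = 5

Inverting demand: P = 46 − 0.5Q.
Under competition P = MC: 46 − 0.5Q = 16 + 2Q ⇒ Q = 12, P = 40.
A monopolist chooses Q where MR = MC. MR = 46 − Q; setting this equal to 16 + 2Q gives Q = 10 and P = 41.
CS = ½·(46 − 40)·12 = 36; PS = (40·12 − 16·12 − ½·2·12²) = 144; TS = 180.
CS = ½·(46 − 41)·10 = 25; PS = (41·10 − 16·10 − ½·2·10²) = 150; TS = 175.
DWL = 180 − 175 = 5.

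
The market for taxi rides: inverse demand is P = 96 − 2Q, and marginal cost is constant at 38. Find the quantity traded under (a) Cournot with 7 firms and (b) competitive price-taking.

Cournot: Q = 25.375; Competition: Q = 29

In a 7-firm Cournot equilibrium, symmetry and the first-order condition give q = (96 − 38)/(16) = 3.625. So Q = 25.375 and P = 45.25.
Under competition P = MC = 38, so Q = (96 − 38)/2 = 29.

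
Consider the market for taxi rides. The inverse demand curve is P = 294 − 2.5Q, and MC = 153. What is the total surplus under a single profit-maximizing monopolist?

TS = 2982.15

The monopolist equates marginal revenue to marginal cost: 294 − 5Q = 153, so Q = 28.2. From demand, P = 223.5.
CS = ½·(294 − 223.5)·28.2 = 994.05; PS = (223.5 − 153)·28.2 = 1988.1; TS = 2982.15.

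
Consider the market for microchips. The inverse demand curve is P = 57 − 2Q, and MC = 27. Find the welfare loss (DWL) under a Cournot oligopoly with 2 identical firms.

Competitive firms price at marginal cost: P = 27, giving Q = 15.
Cournot with 2 identical firms: the symmetric best-response condition is 57 − 6q = 27. Each firm produces q = 5, total output Q = 10, price P = 37.
DWL is the triangle between Q = 10 and Q = 15: ½·(15 − 10)·(37 − 27) = 25.

DWL = 25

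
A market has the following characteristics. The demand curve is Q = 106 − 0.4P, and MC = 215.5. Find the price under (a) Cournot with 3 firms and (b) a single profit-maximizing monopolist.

Cournot: P = 227.875; Monopoly: P = 240.25

Inverting demand: P = 265 − 2.5Q.
Cournot with 3 identical firms: the symmetric best-response condition is 265 − 10q = 215.5. Each firm produces q = 4.95, total output Q = 14.85, price P = 227.875.
Monopoly sets MR = MC: 265 − 5Q = 215.5 ⇒ Q = 9.9, P = 265 − 2.5·9.9 = 240.25.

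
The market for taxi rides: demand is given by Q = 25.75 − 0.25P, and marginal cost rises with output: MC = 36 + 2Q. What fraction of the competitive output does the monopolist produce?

Inverting demand: P = 103 − 4Q.
Monopoly sets MR = MC: 103 − 8Q = 36 + 2Q ⇒ Q = 6.7, P = 103 − 4·6.7 = 76.2.
Under competition P = MC: 103 − 4Q = 36 + 2Q ⇒ Q = 67/6, P = 175/3.
Ratio Q_m/Q_c = 6.7/(67/6) = 0.6.

Q_m/Q_c = 0.6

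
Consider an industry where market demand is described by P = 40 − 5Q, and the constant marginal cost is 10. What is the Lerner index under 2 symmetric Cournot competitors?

Lerner index = 0.5

With 2 symmetric Cournot firms, each firm's FOC gives 40 − 15q = 10, so q = 2, Q = 2·2 = 4, and P = 20.
Lerner index = (P − MC)/P = (20 − 10)/20 = 0.5.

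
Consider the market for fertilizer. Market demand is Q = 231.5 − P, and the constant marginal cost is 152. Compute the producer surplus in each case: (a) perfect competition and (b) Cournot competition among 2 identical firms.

Inverting demand: P = 231.5 − Q.
Under competition P = MC = 152, so Q = (231.5 − 152)/1 = 79.5.
PS = (152 − 152)·79.5 = 0.
In a 2-firm Cournot equilibrium, symmetry and the first-order condition give q = (231.5 − 152)/(3) = 26.5. So Q = 53 and P = 178.5.
PS = (178.5 − 152)·53 = 1404.5.

Competition: PS = 0; Cournot: PS = 1404.5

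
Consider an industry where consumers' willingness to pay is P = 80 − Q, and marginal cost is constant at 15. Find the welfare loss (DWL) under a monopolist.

DWL = 528.125

Perfect competition: P = MC = 15, so 80 − Q = 15 and Q = 65.
A monopolist chooses Q where MR = MC. MR = 80 − 2Q; setting this equal to 15 gives Q = 32.5 and P = 47.5.
DWL is the triangle between Q = 32.5 and Q = 65: ½·(65 − 32.5)·(47.5 − 15) = 528.125.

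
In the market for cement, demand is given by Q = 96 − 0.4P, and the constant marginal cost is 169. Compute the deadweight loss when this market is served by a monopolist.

DWL = 252.05

Inverting demand: P = 240 − 2.5Q.
Competitive firms price at marginal cost: P = 169, giving Q = 28.4.
The monopolist equates marginal revenue to marginal cost: 240 − 5Q = 169, so Q = 14.2. From demand, P = 204.5.
DWL is the triangle between Q = 14.2 and Q = 28.4: ½·(28.4 − 14.2)·(204.5 − 169) = 252.05.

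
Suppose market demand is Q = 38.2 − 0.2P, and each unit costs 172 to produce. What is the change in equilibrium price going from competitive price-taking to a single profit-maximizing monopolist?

Inverting demand: P = 191 − 5Q.
Perfect competition: P = MC = 172, so 191 − 5Q = 172 and Q = 3.8.
The monopolist equates marginal revenue to marginal cost: 191 − 10Q = 172, so Q = 1.9. From demand, P = 181.5.
Change in equilibrium price: 181.5 − 172 = 9.5.

Equilibrium price rises by 9.5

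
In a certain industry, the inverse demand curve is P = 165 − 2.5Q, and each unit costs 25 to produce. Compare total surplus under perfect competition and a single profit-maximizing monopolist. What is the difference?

TS falls by 980

Competitive firms price at marginal cost: P = 25, giving Q = 56.
CS = ½·(165 − 25)·56 = 3920; PS = (25 − 25)·56 = 0; TS = 3920.
A monopolist chooses Q where MR = MC. MR = 165 − 5Q; setting this equal to 25 gives Q = 28 and P = 95.
CS = ½·(165 − 95)·28 = 980; PS = (95 − 25)·28 = 1960; TS = 2940.
Change in total surplus: 2940 − 3920 = −980.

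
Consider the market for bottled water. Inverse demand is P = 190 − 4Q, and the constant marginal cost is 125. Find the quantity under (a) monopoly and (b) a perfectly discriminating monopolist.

A monopolist chooses Q where MR = MC. MR = 190 − 8Q; setting this equal to 125 gives Q = 8.125 and P = 157.5.
A perfectly discriminating monopolist sells every unit with P(Q) ≥ MC(Q), so output equals the competitive quantity Q = 16.25. Each buyer pays their reservation price, so CS = 0 and the firm captures all surplus.

Monopoly: Q = 8.125; Perfect PD: Q = 16.25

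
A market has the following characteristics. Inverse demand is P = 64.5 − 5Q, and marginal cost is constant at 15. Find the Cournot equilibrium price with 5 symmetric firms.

P = 23.25

With 5 symmetric Cournot firms, each firm's FOC gives 64.5 − 30q = 15, so q = 1.65, Q = 5·1.65 = 8.25, and P = 23.25.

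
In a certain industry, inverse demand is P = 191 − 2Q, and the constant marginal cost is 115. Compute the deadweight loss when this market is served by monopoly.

DWL = 361

Under competition P = MC = 115, so Q = (191 − 115)/2 = 38.
Monopoly sets MR = MC: 191 − 4Q = 115 ⇒ Q = 19, P = 191 − 2·19 = 153.
DWL is the triangle between Q = 19 and Q = 38: ½·(38 − 19)·(153 − 115) = 361.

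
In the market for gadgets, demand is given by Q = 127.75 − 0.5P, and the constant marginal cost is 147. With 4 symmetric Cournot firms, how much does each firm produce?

Inverting demand: P = 255.5 − 2Q.
Cournot with 4 identical firms: the symmetric best-response condition is 255.5 − 10q = 147. Each firm produces q = 10.85, total output Q = 43.4, price P = 168.7.

q_i = 10.85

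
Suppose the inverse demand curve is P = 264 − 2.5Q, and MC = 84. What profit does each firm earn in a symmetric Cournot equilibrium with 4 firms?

π_i = 518.4

Cournot with 4 identical firms: the symmetric best-response condition is 264 − 12.5q = 84. Each firm produces q = 14.4, total output Q = 57.6, price P = 120.
Each firm's profit = (120 − 84)·14.4 = 518.4.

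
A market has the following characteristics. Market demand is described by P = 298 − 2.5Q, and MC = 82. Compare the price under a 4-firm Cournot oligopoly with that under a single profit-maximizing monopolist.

Cournot: P = 125.2; Monopoly: P = 190

In a 4-firm Cournot equilibrium, symmetry and the first-order condition give q = (298 − 82)/(12.5) = 17.28. So Q = 69.12 and P = 125.2.
A monopolist chooses Q where MR = MC. MR = 298 − 5Q; setting this equal to 82 gives Q = 43.2 and P = 190.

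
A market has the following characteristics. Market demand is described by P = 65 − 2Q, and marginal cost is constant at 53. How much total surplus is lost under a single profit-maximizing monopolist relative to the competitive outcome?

Under competition P = MC = 53, so Q = (65 − 53)/2 = 6.
The monopolist equates marginal revenue to marginal cost: 65 − 4Q = 53, so Q = 3. From demand, P = 59.
DWL is the triangle between Q = 3 and Q = 6: ½·(6 − 3)·(59 − 53) = 9.

DWL = 9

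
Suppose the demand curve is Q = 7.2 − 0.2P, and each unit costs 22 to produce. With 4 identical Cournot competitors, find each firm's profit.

Inverting demand: P = 36 − 5Q.
With 4 symmetric Cournot firms, each firm's FOC gives 36 − 25q = 22, so q = 0.56, Q = 4·0.56 = 2.24, and P = 24.8.
Each firm's profit = (24.8 − 22)·0.56 = 1.568.

π_i = 1.568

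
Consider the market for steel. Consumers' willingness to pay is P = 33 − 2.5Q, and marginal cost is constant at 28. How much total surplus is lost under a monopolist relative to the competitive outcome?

DWL = 1.25

Competitive firms price at marginal cost: P = 28, giving Q = 2.
A monopolist chooses Q where MR = MC. MR = 33 − 5Q; setting this equal to 28 gives Q = 1 and P = 30.5.
DWL is the triangle between Q = 1 and Q = 2: ½·(2 − 1)·(30.5 − 28) = 1.25.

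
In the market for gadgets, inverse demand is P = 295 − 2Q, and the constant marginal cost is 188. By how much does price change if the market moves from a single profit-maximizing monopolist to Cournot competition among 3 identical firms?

A monopolist chooses Q where MR = MC. MR = 295 − 4Q; setting this equal to 188 gives Q = 26.75 and P = 241.5.
With 3 symmetric Cournot firms, each firm's FOC gives 295 − 8q = 188, so q = 13.375, Q = 3·13.375 = 40.125, and P = 214.75.
Change in price: 214.75 − 241.5 = −26.75.

Price falls by 26.75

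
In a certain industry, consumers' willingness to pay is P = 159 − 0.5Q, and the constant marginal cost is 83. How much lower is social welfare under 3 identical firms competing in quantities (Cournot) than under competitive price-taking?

TS falls by 361

Competitive firms price at marginal cost: P = 83, giving Q = 152.
CS = ½·(159 − 83)·152 = 5776; PS = (83 − 83)·152 = 0; TS = 5776.
In a 3-firm Cournot equilibrium, symmetry and the first-order condition give q = (159 − 83)/(2) = 38. So Q = 114 and P = 102.
CS = ½·(159 − 102)·114 = 3249; PS = (102 − 83)·114 = 2166; TS = 5415.
Change in social welfare: 5415 − 5776 = −361.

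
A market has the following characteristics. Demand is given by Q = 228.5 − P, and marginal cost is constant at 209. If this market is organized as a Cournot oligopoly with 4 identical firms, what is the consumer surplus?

CS = 121.68

Inverting demand: P = 228.5 − Q.
With 4 symmetric Cournot firms, each firm's FOC gives 228.5 − 5q = 209, so q = 3.9, Q = 4·3.9 = 15.6, and P = 212.9.
CS = ½·(228.5 − 212.9)·15.6 = 121.68.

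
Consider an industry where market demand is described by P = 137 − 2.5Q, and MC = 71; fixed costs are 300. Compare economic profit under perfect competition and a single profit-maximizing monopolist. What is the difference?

π rises by 435.6

Perfect competition: P = MC = 71, so 137 − 2.5Q = 71 and Q = 26.4.
Profit = (71 − 71)·26.4 − 300 = −300.
The monopolist equates marginal revenue to marginal cost: 137 − 5Q = 71, so Q = 13.2. From demand, P = 104.
Profit = (104 − 71)·13.2 − 300 = 135.6.
Change in economic profit: 135.6 − −300 = 435.6.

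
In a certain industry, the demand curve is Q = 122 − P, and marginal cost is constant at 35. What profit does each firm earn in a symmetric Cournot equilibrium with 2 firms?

Inverting demand: P = 122 − Q.
With 2 symmetric Cournot firms, each firm's FOC gives 122 − 3q = 35, so q = 29, Q = 2·29 = 58, and P = 64.
Each firm's profit = (64 − 35)·29 = 841.

π_i = 841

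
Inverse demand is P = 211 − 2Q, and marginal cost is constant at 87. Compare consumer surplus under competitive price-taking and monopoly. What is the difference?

CS falls by 2883

Perfect competition: P = MC = 87, so 211 − 2Q = 87 and Q = 62.
CS = ½·(211 − 87)·62 = 3844.
The monopolist equates marginal revenue to marginal cost: 211 − 4Q = 87, so Q = 31. From demand, P = 149.
CS = ½·(211 − 149)·31 = 961.
Change in consumer surplus: 961 − 3844 = −2883.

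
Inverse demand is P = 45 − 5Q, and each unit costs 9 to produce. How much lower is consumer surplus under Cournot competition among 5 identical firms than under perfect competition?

Competitive firms price at marginal cost: P = 9, giving Q = 7.2.
CS = ½·(45 − 9)·7.2 = 129.6.
Cournot with 5 identical firms: the symmetric best-response condition is 45 − 30q = 9. Each firm produces q = 1.2, total output Q = 6, price P = 15.
CS = ½·(45 − 15)·6 = 90.
Change in consumer surplus: 90 − 129.6 = −39.6.

CS falls by 39.6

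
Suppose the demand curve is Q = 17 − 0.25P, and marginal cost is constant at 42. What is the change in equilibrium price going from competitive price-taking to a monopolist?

Inverting demand: P = 68 − 4Q.
Perfect competition: P = MC = 42, so 68 − 4Q = 42 and Q = 6.5.
The monopolist equates marginal revenue to marginal cost: 68 − 8Q = 42, so Q = 3.25. From demand, P = 55.
Change in equilibrium price: 55 − 42 = 13.

P rises by 13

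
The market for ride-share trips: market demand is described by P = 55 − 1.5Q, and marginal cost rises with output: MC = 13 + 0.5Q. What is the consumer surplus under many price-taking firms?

CS = 330.75

Under competition P = MC: 55 − 1.5Q = 13 + 0.5Q ⇒ Q = 21, P = 23.5.
CS = ½·(55 − 23.5)·21 = 330.75.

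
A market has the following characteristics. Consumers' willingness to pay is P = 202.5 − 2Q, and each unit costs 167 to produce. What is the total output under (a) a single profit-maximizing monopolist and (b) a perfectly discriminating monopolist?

Monopoly sets MR = MC: 202.5 − 4Q = 167 ⇒ Q = 8.875, P = 202.5 − 2·8.875 = 184.75.
Under first-degree price discrimination the firm charges each unit its demand price and produces up to where P = MC, i.e. Q = 17.75. Consumer surplus is zero; producer surplus equals total surplus.

Monopoly: Q = 8.875; Perfect PD: Q = 17.75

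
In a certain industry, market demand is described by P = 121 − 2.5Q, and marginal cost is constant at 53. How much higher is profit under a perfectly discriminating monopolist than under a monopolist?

Monopoly sets MR = MC: 121 − 5Q = 53 ⇒ Q = 13.6, P = 121 − 2.5·13.6 = 87.
Profit = (87 − 53)·13.6 = 462.4.
With perfect price discrimination, output is the efficient level Q = 27.2 (where demand meets MC), but every buyer pays their willingness to pay: CS = 0 and PS = total surplus.
PS equals the full surplus area, 924.8. Profit = 924.8 = 924.8.
Change in profit: 924.8 − 462.4 = 462.4.

π rises by 462.4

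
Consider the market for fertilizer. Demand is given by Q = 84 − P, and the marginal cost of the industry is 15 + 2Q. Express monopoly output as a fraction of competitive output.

Inverting demand: P = 84 − Q.
A monopolist chooses Q where MR = MC. MR = 84 − 2Q; setting this equal to 15 + 2Q gives Q = 17.25 and P = 66.75.
Under competition P = MC: 84 − Q = 15 + 2Q ⇒ Q = 23, P = 61.
Ratio Q_m/Q_c = 17.25/23 = 0.75.

Q_m/Q_c = 0.75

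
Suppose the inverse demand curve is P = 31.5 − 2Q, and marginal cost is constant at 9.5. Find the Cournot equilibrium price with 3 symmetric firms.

P = 15

Cournot with 3 identical firms: the symmetric best-response condition is 31.5 − 8q = 9.5. Each firm produces q = 2.75, total output Q = 8.25, price P = 15.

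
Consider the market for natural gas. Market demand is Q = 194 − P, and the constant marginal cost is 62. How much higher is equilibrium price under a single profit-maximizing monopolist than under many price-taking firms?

Inverting demand: P = 194 − Q.
Under competition P = MC = 62, so Q = (194 − 62)/1 = 132.
The monopolist equates marginal revenue to marginal cost: 194 − 2Q = 62, so Q = 66. From demand, P = 128.
Change in equilibrium price: 128 − 62 = 66.

Equilibrium price rises by 66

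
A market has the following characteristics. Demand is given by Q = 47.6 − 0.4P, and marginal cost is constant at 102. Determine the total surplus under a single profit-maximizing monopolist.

Inverting demand: P = 119 − 2.5Q.
The monopolist equates marginal revenue to marginal cost: 119 − 5Q = 102, so Q = 3.4. From demand, P = 110.5.
CS = ½·(119 − 110.5)·3.4 = 14.45; PS = (110.5 − 102)·3.4 = 28.9; TS = 43.35.

TS = 43.35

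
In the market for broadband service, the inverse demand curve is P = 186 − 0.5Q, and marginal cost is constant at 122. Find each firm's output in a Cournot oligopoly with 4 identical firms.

In a 4-firm Cournot equilibrium, symmetry and the first-order condition give q = (186 − 122)/(2.5) = 25.6. So Q = 102.4 and P = 134.8.

q_i = 25.6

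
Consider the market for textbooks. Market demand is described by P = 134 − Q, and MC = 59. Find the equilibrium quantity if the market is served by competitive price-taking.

Under competition P = MC = 59, so Q = (134 − 59)/1 = 75.

Q = 75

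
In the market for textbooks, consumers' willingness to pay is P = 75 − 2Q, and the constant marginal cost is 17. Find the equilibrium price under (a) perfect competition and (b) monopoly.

Competitive firms price at marginal cost: P = 17, giving Q = 29.
A monopolist chooses Q where MR = MC. MR = 75 − 4Q; setting this equal to 17 gives Q = 14.5 and P = 46.

Competition: P = 17; Monopoly: P = 46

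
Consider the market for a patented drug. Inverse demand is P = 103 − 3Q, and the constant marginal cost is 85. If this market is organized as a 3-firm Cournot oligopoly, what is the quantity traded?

Cournot with 3 identical firms: the symmetric best-response condition is 103 − 12q = 85. Each firm produces q = 1.5, total output Q = 4.5, price P = 89.5.

Q = 4.5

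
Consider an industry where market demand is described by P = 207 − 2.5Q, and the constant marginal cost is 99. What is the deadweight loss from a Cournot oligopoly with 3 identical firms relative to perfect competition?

DWL = 145.8

Under competition P = MC = 99, so Q = (207 − 99)/2.5 = 43.2.
Cournot with 3 identical firms: the symmetric best-response condition is 207 − 10q = 99. Each firm produces q = 10.8, total output Q = 32.4, price P = 126.
DWL is the triangle between Q = 32.4 and Q = 43.2: ½·(43.2 − 32.4)·(126 − 99) = 145.8.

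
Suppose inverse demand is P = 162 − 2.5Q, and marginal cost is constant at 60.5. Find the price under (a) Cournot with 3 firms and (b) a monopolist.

With 3 symmetric Cournot firms, each firm's FOC gives 162 − 10q = 60.5, so q = 10.15, Q = 3·10.15 = 30.45, and P = 85.875.
Monopoly sets MR = MC: 162 − 5Q = 60.5 ⇒ Q = 20.3, P = 162 − 2.5·20.3 = 111.25.

Cournot: P = 85.875; Monopoly: P = 111.25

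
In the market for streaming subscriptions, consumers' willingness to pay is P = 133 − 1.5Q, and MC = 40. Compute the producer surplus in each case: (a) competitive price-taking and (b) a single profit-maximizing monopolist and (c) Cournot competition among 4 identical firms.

Competition: PS = 0; Monopoly: PS = 1441.5; Cournot: PS = 922.56

Perfect competition: P = MC = 40, so 133 − 1.5Q = 40 and Q = 62.
PS = (40 − 40)·62 = 0.
Monopoly sets MR = MC: 133 − 3Q = 40 ⇒ Q = 31, P = 133 − 1.5·31 = 86.5.
PS = (86.5 − 40)·31 = 1441.5.
With 4 symmetric Cournot firms, each firm's FOC gives 133 − 7.5q = 40, so q = 12.4, Q = 4·12.4 = 49.6, and P = 58.6.
PS = (58.6 − 40)·49.6 = 922.56.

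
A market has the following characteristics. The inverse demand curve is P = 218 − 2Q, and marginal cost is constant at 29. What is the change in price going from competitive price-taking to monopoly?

Under competition P = MC = 29, so Q = (218 − 29)/2 = 94.5.
A monopolist chooses Q where MR = MC. MR = 218 − 4Q; setting this equal to 29 gives Q = 47.25 and P = 123.5.
Change in price: 123.5 − 29 = 94.5.

P rises by 94.5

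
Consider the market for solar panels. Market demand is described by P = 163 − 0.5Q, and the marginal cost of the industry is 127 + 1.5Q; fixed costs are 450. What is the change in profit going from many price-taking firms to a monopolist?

π rises by 16.2

Under competition P = MC: 163 − 0.5Q = 127 + 1.5Q ⇒ Q = 18, P = 154.
Profit = 154·18 − (127·18 + ½·1.5·18²) − 450 = −207.
The monopolist equates marginal revenue to marginal cost: 163 − Q = 127 + 1.5Q, so Q = 14.4. From demand, P = 155.8.
Profit = 155.8·14.4 − (127·14.4 + ½·1.5·14.4²) − 450 = −190.8.
Change in profit: −190.8 − −207 = 16.2.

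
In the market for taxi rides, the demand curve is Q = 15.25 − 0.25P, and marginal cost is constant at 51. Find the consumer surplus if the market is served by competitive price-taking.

CS = 12.5

Inverting demand: P = 61 − 4Q.
Competitive firms price at marginal cost: P = 51, giving Q = 2.5.
CS = ½·(61 − 51)·2.5 = 12.5.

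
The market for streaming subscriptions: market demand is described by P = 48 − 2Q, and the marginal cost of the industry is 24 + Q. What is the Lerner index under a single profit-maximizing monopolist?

Lerner index = 0.25

A monopolist chooses Q where MR = MC. MR = 48 − 4Q; setting this equal to 24 + Q gives Q = 4.8 and P = 38.4.
Lerner index = (P − MC)/P = (38.4 − 28.8)/38.4 = 0.25.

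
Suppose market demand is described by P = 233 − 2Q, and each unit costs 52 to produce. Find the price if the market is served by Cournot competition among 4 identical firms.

Cournot with 4 identical firms: the symmetric best-response condition is 233 − 10q = 52. Each firm produces q = 18.1, total output Q = 72.4, price P = 88.2.

P = 88.2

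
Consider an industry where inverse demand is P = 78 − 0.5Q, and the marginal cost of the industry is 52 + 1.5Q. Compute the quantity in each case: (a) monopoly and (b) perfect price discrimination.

Monopoly: Q = 10.4; Perfect PD: Q = 13

Monopoly sets MR = MC: 78 − Q = 52 + 1.5Q ⇒ Q = 10.4, P = 78 − 0.5·10.4 = 72.8.
Under first-degree price discrimination the firm charges each unit its demand price and produces up to where P = MC, i.e. Q = 13. Consumer surplus is zero; producer surplus equals total surplus.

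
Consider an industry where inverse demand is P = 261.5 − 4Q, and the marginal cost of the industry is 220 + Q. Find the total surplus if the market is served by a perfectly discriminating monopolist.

With perfect price discrimination, output is the efficient level Q = 8.3 (where demand meets MC), but every buyer pays their willingness to pay: CS = 0 and PS = total surplus.
TS = 172.225 (equal to competitive TS).

TS = 172.225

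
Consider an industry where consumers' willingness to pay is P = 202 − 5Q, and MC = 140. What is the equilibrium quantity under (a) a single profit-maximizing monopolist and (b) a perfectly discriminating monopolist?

Monopoly: Q = 6.2; Perfect PD: Q = 12.4

The monopolist equates marginal revenue to marginal cost: 202 − 10Q = 140, so Q = 6.2. From demand, P = 171.
A perfectly discriminating monopolist sells every unit with P(Q) ≥ MC(Q), so output equals the competitive quantity Q = 12.4. Each buyer pays their reservation price, so CS = 0 and the firm captures all surplus.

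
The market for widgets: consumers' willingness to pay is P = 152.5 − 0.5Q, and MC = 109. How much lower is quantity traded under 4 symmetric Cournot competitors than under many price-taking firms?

Perfect competition: P = MC = 109, so 152.5 − 0.5Q = 109 and Q = 87.
With 4 symmetric Cournot firms, each firm's FOC gives 152.5 − 2.5q = 109, so q = 17.4, Q = 4·17.4 = 69.6, and P = 117.7.
Change in quantity traded: 69.6 − 87 = −17.4.

Quantity traded falls by 17.4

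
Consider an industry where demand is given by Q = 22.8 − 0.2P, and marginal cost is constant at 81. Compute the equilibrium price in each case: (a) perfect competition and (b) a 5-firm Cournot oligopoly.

Competition: P = 81; Cournot: P = 86.5

Inverting demand: P = 114 − 5Q.
Competitive firms price at marginal cost: P = 81, giving Q = 6.6.
In a 5-firm Cournot equilibrium, symmetry and the first-order condition give q = (114 − 81)/(30) = 1.1. So Q = 5.5 and P = 86.5.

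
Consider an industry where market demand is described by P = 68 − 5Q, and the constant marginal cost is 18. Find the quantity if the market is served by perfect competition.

Under competition P = MC = 18, so Q = (68 − 18)/5 = 10.

Q = 10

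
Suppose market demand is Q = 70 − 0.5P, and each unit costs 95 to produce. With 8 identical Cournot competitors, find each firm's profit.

π_i = 12.5

Inverting demand: P = 140 − 2Q.
With 8 symmetric Cournot firms, each firm's FOC gives 140 − 18q = 95, so q = 2.5, Q = 8·2.5 = 20, and P = 100.
Each firm's profit = (100 − 95)·2.5 = 12.5.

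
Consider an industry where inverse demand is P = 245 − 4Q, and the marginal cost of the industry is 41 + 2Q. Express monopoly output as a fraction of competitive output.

The monopolist equates marginal revenue to marginal cost: 245 − 8Q = 41 + 2Q, so Q = 20.4. From demand, P = 163.4.
Under competition P = MC: 245 − 4Q = 41 + 2Q ⇒ Q = 34, P = 109.
Ratio Q_m/Q_c = 20.4/34 = 0.6.

Q_m/Q_c = 0.6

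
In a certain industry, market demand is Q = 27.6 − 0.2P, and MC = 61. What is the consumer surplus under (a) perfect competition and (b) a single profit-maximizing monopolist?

Inverting demand: P = 138 − 5Q.
Perfect competition: P = MC = 61, so 138 − 5Q = 61 and Q = 15.4.
CS = ½·(138 − 61)·15.4 = 592.9.
A monopolist chooses Q where MR = MC. MR = 138 − 10Q; setting this equal to 61 gives Q = 7.7 and P = 99.5.
CS = ½·(138 − 99.5)·7.7 = 148.225.

Competition: CS = 592.9; Monopoly: CS = 148.225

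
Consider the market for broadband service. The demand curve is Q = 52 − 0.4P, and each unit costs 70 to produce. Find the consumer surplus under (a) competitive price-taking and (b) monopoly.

Inverting demand: P = 130 − 2.5Q.
Competitive firms price at marginal cost: P = 70, giving Q = 24.
CS = ½·(130 − 70)·24 = 720.
A monopolist chooses Q where MR = MC. MR = 130 − 5Q; setting this equal to 70 gives Q = 12 and P = 100.
CS = ½·(130 − 100)·12 = 180.

Competition: CS = 720; Monopoly: CS = 180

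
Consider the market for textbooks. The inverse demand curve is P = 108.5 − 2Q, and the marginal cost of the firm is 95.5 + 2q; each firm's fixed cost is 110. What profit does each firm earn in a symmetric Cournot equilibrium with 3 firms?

Cournot with 3 identical firms: the symmetric best-response condition is 108.5 − 8q = 95.5 + 2q. Each firm produces q = 1.3, total output Q = 3.9, price P = 100.7.
Each firm's profit = 100.7·1.3 − (95.5·1.3 + ½·2·1.3²) − 110 = −104.93.

π_i = −104.93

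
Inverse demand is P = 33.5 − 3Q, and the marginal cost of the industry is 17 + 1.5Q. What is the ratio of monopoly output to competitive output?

Q_m/Q_c = 0.6

A monopolist chooses Q where MR = MC. MR = 33.5 − 6Q; setting this equal to 17 + 1.5Q gives Q = 2.2 and P = 26.9.
Competitive equilibrium sets price equal to marginal cost: 33.5 − 3Q = 17 + 1.5Q, so Q = 11/3 and P = 22.5.
Ratio Q_m/Q_c = 2.2/(11/3) = 0.6.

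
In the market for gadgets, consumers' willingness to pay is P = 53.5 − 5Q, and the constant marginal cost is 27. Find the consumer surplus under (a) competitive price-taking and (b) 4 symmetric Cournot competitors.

Perfect competition: P = MC = 27, so 53.5 − 5Q = 27 and Q = 5.3.
CS = ½·(53.5 − 27)·5.3 = 70.225.
Cournot with 4 identical firms: the symmetric best-response condition is 53.5 − 25q = 27. Each firm produces q = 1.06, total output Q = 4.24, price P = 32.3.
CS = ½·(53.5 − 32.3)·4.24 = 44.944.

Competition: CS = 70.225; Cournot: CS = 44.944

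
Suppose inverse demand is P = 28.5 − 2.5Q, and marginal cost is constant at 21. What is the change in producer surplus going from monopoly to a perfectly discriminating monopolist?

A monopolist chooses Q where MR = MC. MR = 28.5 − 5Q; setting this equal to 21 gives Q = 1.5 and P = 24.75.
PS = (24.75 − 21)·1.5 = 5.625.
A perfectly discriminating monopolist sells every unit with P(Q) ≥ MC(Q), so output equals the competitive quantity Q = 3. Each buyer pays their reservation price, so CS = 0 and the firm captures all surplus.
PS = ½·(28.5 − 21)·3 = 11.25.
Change in producer surplus: 11.25 − 5.625 = 5.625.

PS rises by 5.625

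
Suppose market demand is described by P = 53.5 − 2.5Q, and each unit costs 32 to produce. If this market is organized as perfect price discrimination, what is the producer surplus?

PS = 92.45

With perfect price discrimination, output is the efficient level Q = 8.6 (where demand meets MC), but every buyer pays their willingness to pay: CS = 0 and PS = total surplus.
PS = ½·(53.5 − 32)·8.6 = 92.45.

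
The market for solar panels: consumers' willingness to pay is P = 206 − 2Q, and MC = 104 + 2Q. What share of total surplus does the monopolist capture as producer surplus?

A monopolist chooses Q where MR = MC. MR = 206 − 4Q; setting this equal to 104 + 2Q gives Q = 17 and P = 172.
CS = ½·(206 − 172)·17 = 289.
PS = P·Q − VC(Q) = 172·17 − (104·17 + ½·2·17²) = 867.
Share captured = PS/TS = 867/1156 = 0.75.

PS/TS = 0.75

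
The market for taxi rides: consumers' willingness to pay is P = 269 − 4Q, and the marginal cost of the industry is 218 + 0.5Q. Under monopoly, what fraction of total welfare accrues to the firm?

Monopoly sets MR = MC: 269 − 8Q = 218 + 0.5Q ⇒ Q = 6, P = 269 − 4·6 = 245.
CS = ½·(269 − 245)·6 = 72.
PS = P·Q − VC(Q) = 245·6 − (218·6 + ½·0.5·6²) = 153.
Share captured = PS/TS = 153/225 = 0.68.

PS/TS = 0.68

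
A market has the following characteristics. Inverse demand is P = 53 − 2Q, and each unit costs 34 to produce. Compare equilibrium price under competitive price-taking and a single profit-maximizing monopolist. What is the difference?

P rises by 9.5

Competitive firms price at marginal cost: P = 34, giving Q = 9.5.
A monopolist chooses Q where MR = MC. MR = 53 − 4Q; setting this equal to 34 gives Q = 4.75 and P = 43.5.
Change in equilibrium price: 43.5 − 34 = 9.5.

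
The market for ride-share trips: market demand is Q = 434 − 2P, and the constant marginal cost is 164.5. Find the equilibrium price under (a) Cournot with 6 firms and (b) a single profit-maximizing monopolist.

Inverting demand: P = 217 − 0.5Q.
With 6 symmetric Cournot firms, each firm's FOC gives 217 − 3.5q = 164.5, so q = 15, Q = 6·15 = 90, and P = 172.
Monopoly sets MR = MC: 217 − Q = 164.5 ⇒ Q = 52.5, P = 217 − 0.5·52.5 = 190.75.

Cournot: P = 172; Monopoly: P = 190.75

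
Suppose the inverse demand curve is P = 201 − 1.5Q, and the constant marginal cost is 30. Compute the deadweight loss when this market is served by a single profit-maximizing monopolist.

DWL = 2436.75

Perfect competition: P = MC = 30, so 201 − 1.5Q = 30 and Q = 114.
The monopolist equates marginal revenue to marginal cost: 201 − 3Q = 30, so Q = 57. From demand, P = 115.5.
DWL is the triangle between Q = 57 and Q = 114: ½·(114 − 57)·(115.5 − 30) = 2436.75.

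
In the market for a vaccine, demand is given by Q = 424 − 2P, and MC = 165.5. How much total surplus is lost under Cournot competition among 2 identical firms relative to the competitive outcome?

DWL = 240.25

Inverting demand: P = 212 − 0.5Q.
Competitive firms price at marginal cost: P = 165.5, giving Q = 93.
Cournot with 2 identical firms: the symmetric best-response condition is 212 − 1.5q = 165.5. Each firm produces q = 31, total output Q = 62, price P = 181.
DWL is the triangle between Q = 62 and Q = 93: ½·(93 − 62)·(181 − 165.5) = 240.25.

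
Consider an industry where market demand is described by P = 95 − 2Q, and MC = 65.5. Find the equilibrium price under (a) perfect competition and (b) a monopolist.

Competition: P = 65.5; Monopoly: P = 80.25

Competitive firms price at marginal cost: P = 65.5, giving Q = 14.75.
The monopolist equates marginal revenue to marginal cost: 95 − 4Q = 65.5, so Q = 7.375. From demand, P = 80.25.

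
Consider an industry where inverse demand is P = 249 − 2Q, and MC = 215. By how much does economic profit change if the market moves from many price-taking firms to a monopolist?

Perfect competition: P = MC = 215, so 249 − 2Q = 215 and Q = 17.
Profit = (215 − 215)·17 = 0.
The monopolist equates marginal revenue to marginal cost: 249 − 4Q = 215, so Q = 8.5. From demand, P = 232.
Profit = (232 − 215)·8.5 = 144.5.
Change in economic profit: 144.5 − 0 = 144.5.

Economic profit rises by 144.5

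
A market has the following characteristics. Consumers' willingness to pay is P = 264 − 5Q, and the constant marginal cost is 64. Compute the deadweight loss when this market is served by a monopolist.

DWL = 1000

Perfect competition: P = MC = 64, so 264 − 5Q = 64 and Q = 40.
Monopoly sets MR = MC: 264 − 10Q = 64 ⇒ Q = 20, P = 264 − 5·20 = 164.
DWL is the triangle between Q = 20 and Q = 40: ½·(40 − 20)·(164 − 64) = 1000.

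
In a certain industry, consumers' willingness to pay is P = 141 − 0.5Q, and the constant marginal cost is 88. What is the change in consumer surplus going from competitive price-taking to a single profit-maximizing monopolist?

CS falls by 2106.75

Perfect competition: P = MC = 88, so 141 − 0.5Q = 88 and Q = 106.
CS = ½·(141 − 88)·106 = 2809.
The monopolist equates marginal revenue to marginal cost: 141 − Q = 88, so Q = 53. From demand, P = 114.5.
CS = ½·(141 − 114.5)·53 = 702.25.
Change in consumer surplus: 702.25 − 2809 = −2106.75.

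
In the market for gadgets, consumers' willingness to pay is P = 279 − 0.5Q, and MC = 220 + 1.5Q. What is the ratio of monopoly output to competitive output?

The monopolist equates marginal revenue to marginal cost: 279 − Q = 220 + 1.5Q, so Q = 23.6. From demand, P = 267.2.
Under competition P = MC: 279 − 0.5Q = 220 + 1.5Q ⇒ Q = 29.5, P = 264.25.
Ratio Q_m/Q_c = 23.6/29.5 = 0.8.

Q_m/Q_c = 0.8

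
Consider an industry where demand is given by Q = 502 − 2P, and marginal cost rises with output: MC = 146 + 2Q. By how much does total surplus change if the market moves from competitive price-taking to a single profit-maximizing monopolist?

Inverting demand: P = 251 − 0.5Q.
Under competition P = MC: 251 − 0.5Q = 146 + 2Q ⇒ Q = 42, P = 230.
CS = ½·(251 − 230)·42 = 441; PS = (230·42 − 146·42 − ½·2·42²) = 1764; TS = 2205.
Monopoly sets MR = MC: 251 − Q = 146 + 2Q ⇒ Q = 35, P = 251 − 0.5·35 = 233.5.
CS = ½·(251 − 233.5)·35 = 306.25; PS = (233.5·35 − 146·35 − ½·2·35²) = 1837.5; TS = 2143.75.
Change in total surplus: 2143.75 − 2205 = −61.25.

TS falls by 61.25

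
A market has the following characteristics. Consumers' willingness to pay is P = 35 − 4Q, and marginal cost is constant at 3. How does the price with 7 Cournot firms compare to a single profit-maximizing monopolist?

Cournot: P = 7; Monopoly: P = 19

With 7 symmetric Cournot firms, each firm's FOC gives 35 − 32q = 3, so q = 1, Q = 7·1 = 7, and P = 7.
Monopoly sets MR = MC: 35 − 8Q = 3 ⇒ Q = 4, P = 35 − 4·4 = 19.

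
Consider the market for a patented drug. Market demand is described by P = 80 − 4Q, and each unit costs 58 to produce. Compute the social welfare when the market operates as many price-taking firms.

Perfect competition: P = MC = 58, so 80 − 4Q = 58 and Q = 5.5.
CS = ½·(80 − 58)·5.5 = 60.5; PS = (58 − 58)·5.5 = 0; TS = 60.5.

TS = 60.5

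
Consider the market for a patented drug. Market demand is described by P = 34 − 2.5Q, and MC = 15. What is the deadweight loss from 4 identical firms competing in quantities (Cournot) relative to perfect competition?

Competitive firms price at marginal cost: P = 15, giving Q = 7.6.
With 4 symmetric Cournot firms, each firm's FOC gives 34 − 12.5q = 15, so q = 1.52, Q = 4·1.52 = 6.08, and P = 18.8.
DWL is the triangle between Q = 6.08 and Q = 7.6: ½·(7.6 − 6.08)·(18.8 − 15) = 2.888.

DWL = 2.888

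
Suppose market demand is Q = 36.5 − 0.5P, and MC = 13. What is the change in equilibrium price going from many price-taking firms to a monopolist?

Inverting demand: P = 73 − 2Q.
Under competition P = MC = 13, so Q = (73 − 13)/2 = 30.
Monopoly sets MR = MC: 73 − 4Q = 13 ⇒ Q = 15, P = 73 − 2·15 = 43.
Change in equilibrium price: 43 − 13 = 30.

Equilibrium price rises by 30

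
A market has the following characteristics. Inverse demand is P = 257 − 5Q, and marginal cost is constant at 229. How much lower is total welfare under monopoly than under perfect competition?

Competitive firms price at marginal cost: P = 229, giving Q = 5.6.
CS = ½·(257 − 229)·5.6 = 78.4; PS = (229 − 229)·5.6 = 0; TS = 78.4.
The monopolist equates marginal revenue to marginal cost: 257 − 10Q = 229, so Q = 2.8. From demand, P = 243.
CS = ½·(257 − 243)·2.8 = 19.6; PS = (243 − 229)·2.8 = 39.2; TS = 58.8.
Change in total welfare: 58.8 − 78.4 = −19.6.

Total welfare falls by 19.6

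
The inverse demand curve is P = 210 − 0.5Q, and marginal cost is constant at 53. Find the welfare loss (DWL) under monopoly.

DWL = 6162.25

Under competition P = MC = 53, so Q = (210 − 53)/0.5 = 314.
The monopolist equates marginal revenue to marginal cost: 210 − Q = 53, so Q = 157. From demand, P = 131.5.
DWL is the triangle between Q = 157 and Q = 314: ½·(314 − 157)·(131.5 − 53) = 6162.25.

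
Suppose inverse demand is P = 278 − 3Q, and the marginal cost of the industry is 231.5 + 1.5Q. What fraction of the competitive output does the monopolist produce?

Q_m/Q_c = 0.6

The monopolist equates marginal revenue to marginal cost: 278 − 6Q = 231.5 + 1.5Q, so Q = 6.2. From demand, P = 259.4.
Competitive equilibrium sets price equal to marginal cost: 278 − 3Q = 231.5 + 1.5Q, so Q = 31/3 and P = 247.
Ratio Q_m/Q_c = 6.2/(31/3) = 0.6.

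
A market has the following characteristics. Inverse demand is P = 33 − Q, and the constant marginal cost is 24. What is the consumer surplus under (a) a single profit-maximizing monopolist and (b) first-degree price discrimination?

Monopoly sets MR = MC: 33 − 2Q = 24 ⇒ Q = 4.5, P = 33 − 4.5 = 28.5.
CS = ½·(33 − 28.5)·4.5 = 10.125.
With perfect price discrimination, output is the efficient level Q = 9 (where demand meets MC), but every buyer pays their willingness to pay: CS = 0 and PS = total surplus.
CS = 0.

Monopoly: CS = 10.125; Perfect PD: CS = 0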